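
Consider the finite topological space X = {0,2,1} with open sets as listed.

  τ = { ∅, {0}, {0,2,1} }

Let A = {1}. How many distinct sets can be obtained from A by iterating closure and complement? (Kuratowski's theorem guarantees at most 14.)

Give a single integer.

6

closure: X∖int(X∖A) = X∖{0} = {2,1}
Let k=closure and c=complement:
  1. A     = {1}
  2. kA    = {2,1}
  3. cA    = {0,2}
  4. ckA   = {0}
  5. kcA   = {0,2,1}
  6. ckcA  = ∅
— saturated at 6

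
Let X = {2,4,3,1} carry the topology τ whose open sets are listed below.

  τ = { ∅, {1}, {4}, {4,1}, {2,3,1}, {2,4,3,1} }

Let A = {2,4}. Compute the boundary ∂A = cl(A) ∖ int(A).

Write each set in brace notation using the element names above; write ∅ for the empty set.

{2,3}

U open, U⊆A: ∅, {4}. int(A) = ⋃ = {4}
X∖A={3,1}, int(X∖A)={1}, hence cl(A)={2,4,3}
∂A: remove int from cl → {2,3}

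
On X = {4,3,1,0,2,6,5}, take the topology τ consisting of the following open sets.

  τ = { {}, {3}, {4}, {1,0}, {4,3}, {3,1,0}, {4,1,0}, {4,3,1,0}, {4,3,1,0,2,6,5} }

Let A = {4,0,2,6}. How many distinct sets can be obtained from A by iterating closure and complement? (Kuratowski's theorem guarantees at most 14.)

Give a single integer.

X∖A={3,1,5}, int(X∖A)={3}, hence cl(A)={4,1,0,2,6,5}
Orbit (k=closure, c=complement):
  1. A     = {4,0,2,6}
  2. kA    = {4,1,0,2,6,5}
  3. cA    = {3,1,5}
  4. ckA   = {3}
  5. kcA   = {3,1,0,2,6,5}
  6. kckA  = {3,2,6,5}
  7. ckcA  = {4}
  8. ckckA = {4,1,0}
  9. kckcA = {4,2,6,5}
  10. ckckcA = {3,1,0}
(closed under both — stop)

10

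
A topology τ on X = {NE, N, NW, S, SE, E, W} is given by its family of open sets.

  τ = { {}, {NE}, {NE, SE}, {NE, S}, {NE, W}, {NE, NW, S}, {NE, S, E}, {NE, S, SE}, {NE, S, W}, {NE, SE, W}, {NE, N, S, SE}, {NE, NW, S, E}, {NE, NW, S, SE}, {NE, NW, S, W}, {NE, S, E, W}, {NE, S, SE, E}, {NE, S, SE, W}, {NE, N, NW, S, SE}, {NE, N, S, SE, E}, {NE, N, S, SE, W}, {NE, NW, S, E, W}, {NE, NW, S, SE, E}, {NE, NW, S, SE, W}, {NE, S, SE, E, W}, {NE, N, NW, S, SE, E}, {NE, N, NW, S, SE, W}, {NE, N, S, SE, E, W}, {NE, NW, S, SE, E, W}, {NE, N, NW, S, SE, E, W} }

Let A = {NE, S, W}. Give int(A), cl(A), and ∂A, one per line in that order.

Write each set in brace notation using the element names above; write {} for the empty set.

int(A) = {NE, S, W}
cl(A)  = {NE, N, NW, S, SE, E, W}
∂A     = {N, NW, SE, E}

interior: largest open inside A is {NE, S, W} (from {}, {NE}, {NE, W}, {NE, S}, {NE, S, W})
cl via duality: int({N, NW, SE, E}) = {}, so X∖{} = {NE, N, NW, S, SE, E, W}
cl∖int = {N, NW, SE, E}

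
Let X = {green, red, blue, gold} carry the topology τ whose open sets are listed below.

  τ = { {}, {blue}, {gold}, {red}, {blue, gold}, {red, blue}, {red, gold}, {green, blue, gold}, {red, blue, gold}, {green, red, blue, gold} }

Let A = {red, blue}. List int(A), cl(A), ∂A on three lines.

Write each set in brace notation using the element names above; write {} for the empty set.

int(A) = {red, blue}
cl(A)  = {green, red, blue}
∂A     = {green}

open subsets of A: {}, {red}, {blue}, {red, blue}; so int(A) = {red, blue}
closure: X∖int(X∖A) = X∖{gold} = {green, red, blue}
∂A = {green, red, blue} minus {red, blue} = {green}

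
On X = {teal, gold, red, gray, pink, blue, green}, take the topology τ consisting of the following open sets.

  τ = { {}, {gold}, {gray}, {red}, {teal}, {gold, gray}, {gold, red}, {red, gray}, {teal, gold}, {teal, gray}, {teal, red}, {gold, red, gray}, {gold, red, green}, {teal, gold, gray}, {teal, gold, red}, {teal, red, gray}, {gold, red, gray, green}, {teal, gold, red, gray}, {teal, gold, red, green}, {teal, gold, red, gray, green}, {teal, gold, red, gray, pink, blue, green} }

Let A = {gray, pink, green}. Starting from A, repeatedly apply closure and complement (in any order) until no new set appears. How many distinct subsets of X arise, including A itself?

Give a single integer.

closure: X∖int(X∖A) = X∖{teal, gold, red} = {gray, pink, blue, green}
Let k=closure and c=complement:
  1. A     = {gray, pink, green}
  2. kA    = {gray, pink, blue, green}
  3. cA    = {teal, gold, red, blue}
  4. ckA   = {teal, gold, red}
  5. kcA   = {teal, gold, red, pink, blue, green}
  6. ckcA  = {gray}
  7. kckcA = {gray, pink, blue}
  8. ckckcA = {teal, gold, red, green}
— saturated at 8

8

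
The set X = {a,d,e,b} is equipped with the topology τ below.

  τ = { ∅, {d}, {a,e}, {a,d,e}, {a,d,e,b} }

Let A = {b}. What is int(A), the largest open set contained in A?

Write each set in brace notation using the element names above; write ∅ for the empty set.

∅

opens ⊆ A: ∅; union → int = ∅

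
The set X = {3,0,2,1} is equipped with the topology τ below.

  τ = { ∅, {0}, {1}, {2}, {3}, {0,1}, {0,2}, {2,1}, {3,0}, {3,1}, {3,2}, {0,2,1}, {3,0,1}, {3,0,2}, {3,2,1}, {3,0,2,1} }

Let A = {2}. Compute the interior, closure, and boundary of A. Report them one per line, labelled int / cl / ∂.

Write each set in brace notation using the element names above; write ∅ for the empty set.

open subsets of A: ∅, {2}; so int(A) = {2}
closure: X∖int(X∖A) = X∖{3,0,1} = {2}
∂A = {2} minus {2} = ∅

int(A) = {2}
cl(A)  = {2}
∂A     = ∅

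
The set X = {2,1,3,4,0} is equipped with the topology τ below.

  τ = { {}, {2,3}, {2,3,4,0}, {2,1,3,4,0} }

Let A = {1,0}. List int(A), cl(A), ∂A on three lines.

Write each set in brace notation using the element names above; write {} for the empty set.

int(A) = {}
cl(A)  = {1,4,0}
∂A     = {1,4,0}

interior: largest open inside A is {} (from {})
cl via duality: int({2,3,4}) = {2,3}, so X∖{2,3} = {1,4,0}
cl∖int = {1,4,0}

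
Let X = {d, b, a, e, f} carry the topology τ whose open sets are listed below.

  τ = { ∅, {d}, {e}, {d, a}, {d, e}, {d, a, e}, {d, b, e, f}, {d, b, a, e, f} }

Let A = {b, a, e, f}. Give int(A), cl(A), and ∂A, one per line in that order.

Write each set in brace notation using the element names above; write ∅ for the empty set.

int(A) = {e}
cl(A)  = {b, a, e, f}
∂A     = {b, a, f}

interior: largest open inside A is {e} (from ∅, {e})
cl via duality: int({d}) = {d}, so X∖{d} = {b, a, e, f}
cl∖int = {b, a, f}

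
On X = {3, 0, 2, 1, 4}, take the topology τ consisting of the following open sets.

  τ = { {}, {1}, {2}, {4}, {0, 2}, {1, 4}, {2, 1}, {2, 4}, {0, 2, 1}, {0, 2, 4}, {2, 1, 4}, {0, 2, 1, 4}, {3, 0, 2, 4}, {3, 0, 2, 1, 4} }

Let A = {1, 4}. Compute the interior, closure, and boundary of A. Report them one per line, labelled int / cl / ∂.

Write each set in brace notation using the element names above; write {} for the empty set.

U open, U⊆A: {}, {4}, {1}, {1, 4}. int(A) = ⋃ = {1, 4}
X∖A={3, 0, 2}, int(X∖A)={0, 2}, hence cl(A)={3, 1, 4}
∂A: remove int from cl → {3}

int(A) = {1, 4}
cl(A)  = {3, 1, 4}
∂A     = {3}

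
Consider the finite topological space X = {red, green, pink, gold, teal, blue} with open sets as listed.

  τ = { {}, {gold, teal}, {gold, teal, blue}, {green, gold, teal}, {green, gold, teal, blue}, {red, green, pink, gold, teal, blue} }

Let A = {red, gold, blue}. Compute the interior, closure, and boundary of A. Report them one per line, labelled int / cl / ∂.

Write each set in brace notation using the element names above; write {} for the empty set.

int(A) = {}
cl(A)  = {red, green, pink, gold, teal, blue}
∂A     = {red, green, pink, gold, teal, blue}

open subsets of A: {}; so int(A) = {}
closure: X∖int(X∖A) = X∖{} = {red, green, pink, gold, teal, blue}
∂A = {red, green, pink, gold, teal, blue} minus {} = {red, green, pink, gold, teal, blue}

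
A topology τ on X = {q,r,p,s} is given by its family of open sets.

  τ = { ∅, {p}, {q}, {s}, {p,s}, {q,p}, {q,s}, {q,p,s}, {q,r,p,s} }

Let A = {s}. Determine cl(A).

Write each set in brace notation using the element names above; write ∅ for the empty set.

X∖A={q,r,p}, int(X∖A)={q,p}, hence cl(A)={r,s}

{r,s}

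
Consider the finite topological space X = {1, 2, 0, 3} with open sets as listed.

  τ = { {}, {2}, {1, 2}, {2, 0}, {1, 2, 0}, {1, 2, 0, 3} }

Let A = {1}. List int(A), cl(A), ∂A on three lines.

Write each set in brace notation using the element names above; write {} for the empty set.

interior: largest open inside A is {} (from {})
cl via duality: int({2, 0, 3}) = {2, 0}, so X∖{2, 0} = {1, 3}
cl∖int = {1, 3}

int(A) = {}
cl(A)  = {1, 3}
∂A     = {1, 3}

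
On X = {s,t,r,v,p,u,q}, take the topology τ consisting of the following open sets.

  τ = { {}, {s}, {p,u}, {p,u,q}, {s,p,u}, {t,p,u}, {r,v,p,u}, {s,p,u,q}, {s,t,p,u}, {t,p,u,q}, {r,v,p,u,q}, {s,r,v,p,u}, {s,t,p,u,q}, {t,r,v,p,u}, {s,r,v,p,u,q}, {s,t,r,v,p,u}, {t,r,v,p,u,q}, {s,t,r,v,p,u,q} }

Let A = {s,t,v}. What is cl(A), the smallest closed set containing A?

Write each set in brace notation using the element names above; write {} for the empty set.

closure: X∖int(X∖A) = X∖{p,u,q} = {s,t,r,v}

{s,t,r,v}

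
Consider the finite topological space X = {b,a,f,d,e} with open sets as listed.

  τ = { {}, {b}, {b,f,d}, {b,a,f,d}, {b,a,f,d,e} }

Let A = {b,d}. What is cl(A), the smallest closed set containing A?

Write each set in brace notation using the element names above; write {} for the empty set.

{b,a,f,d,e}

complement {a,f,e}; its interior {}; cl(A) = X∖{} = {b,a,f,d,e}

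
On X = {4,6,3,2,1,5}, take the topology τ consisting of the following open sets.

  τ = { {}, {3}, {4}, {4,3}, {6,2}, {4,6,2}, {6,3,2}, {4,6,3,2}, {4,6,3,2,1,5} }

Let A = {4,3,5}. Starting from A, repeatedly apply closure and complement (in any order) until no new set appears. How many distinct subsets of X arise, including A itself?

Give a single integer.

closure: X∖int(X∖A) = X∖{6,2} = {4,3,1,5}
Let k=closure and c=complement:
  1. A     = {4,3,5}
  2. kA    = {4,3,1,5}
  3. cA    = {6,2,1}
  4. ckA   = {6,2}
  5. kcA   = {6,2,1,5}
  6. ckcA  = {4,3}
— saturated at 6

6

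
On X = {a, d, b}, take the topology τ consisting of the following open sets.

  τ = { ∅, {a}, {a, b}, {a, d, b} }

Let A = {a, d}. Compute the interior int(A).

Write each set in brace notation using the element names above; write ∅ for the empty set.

U open, U⊆A: ∅, {a}. int(A) = ⋃ = {a}

{a}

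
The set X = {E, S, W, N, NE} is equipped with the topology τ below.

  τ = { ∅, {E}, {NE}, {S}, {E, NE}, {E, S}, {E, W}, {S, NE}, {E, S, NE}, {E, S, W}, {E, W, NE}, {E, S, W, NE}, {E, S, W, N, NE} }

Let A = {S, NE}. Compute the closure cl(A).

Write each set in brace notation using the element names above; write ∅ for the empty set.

complement {E, W, N}; its interior {E, W}; cl(A) = X∖{E, W} = {S, N, NE}

{S, N, NE}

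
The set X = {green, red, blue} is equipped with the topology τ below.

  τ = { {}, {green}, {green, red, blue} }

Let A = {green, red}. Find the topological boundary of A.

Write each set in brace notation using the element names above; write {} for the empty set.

opens ⊆ A: {}, {green}; union → int = {green}
complement {blue}; its interior {}; cl(A) = X∖{} = {green, red, blue}
boundary = {green, red, blue} ∖ {green} = {red, blue}

{red, blue}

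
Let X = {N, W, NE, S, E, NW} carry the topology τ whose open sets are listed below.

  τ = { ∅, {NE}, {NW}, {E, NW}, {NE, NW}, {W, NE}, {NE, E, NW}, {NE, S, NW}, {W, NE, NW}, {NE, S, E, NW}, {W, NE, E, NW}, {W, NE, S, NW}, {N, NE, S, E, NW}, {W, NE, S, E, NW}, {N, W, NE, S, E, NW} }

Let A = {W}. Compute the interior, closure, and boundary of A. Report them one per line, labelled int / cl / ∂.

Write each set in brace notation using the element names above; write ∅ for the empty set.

int(A) = ∅
cl(A)  = {W}
∂A     = {W}

U open, U⊆A: ∅. int(A) = ⋃ = ∅
X∖A={N, NE, S, E, NW}, int(X∖A)={N, NE, S, E, NW}, hence cl(A)={W}
∂A: remove int from cl → {W}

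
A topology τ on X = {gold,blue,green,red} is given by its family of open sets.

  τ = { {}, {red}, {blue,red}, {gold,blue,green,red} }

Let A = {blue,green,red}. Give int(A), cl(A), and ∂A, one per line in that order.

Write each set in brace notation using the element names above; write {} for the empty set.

int(A) = {blue,red}
cl(A)  = {gold,blue,green,red}
∂A     = {gold,green}

opens ⊆ A: {}, {red}, {blue,red}; union → int = {blue,red}
complement {gold}; its interior {}; cl(A) = X∖{} = {gold,blue,green,red}
boundary = {gold,blue,green,red} ∖ {blue,red} = {gold,green}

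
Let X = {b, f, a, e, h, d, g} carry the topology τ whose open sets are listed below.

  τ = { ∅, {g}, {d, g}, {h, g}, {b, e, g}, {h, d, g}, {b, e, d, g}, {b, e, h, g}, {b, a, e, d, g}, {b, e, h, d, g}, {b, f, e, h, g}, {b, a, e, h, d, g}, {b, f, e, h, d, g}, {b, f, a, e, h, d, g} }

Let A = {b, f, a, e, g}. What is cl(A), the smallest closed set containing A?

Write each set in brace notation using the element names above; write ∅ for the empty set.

closure: X∖int(X∖A) = X∖∅ = {b, f, a, e, h, d, g}

{b, f, a, e, h, d, g}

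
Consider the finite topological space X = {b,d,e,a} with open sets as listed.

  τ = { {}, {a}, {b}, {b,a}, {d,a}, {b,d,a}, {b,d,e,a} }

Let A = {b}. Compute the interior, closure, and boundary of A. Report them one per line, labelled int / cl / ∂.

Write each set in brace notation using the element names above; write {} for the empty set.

int(A) = {b}
cl(A)  = {b,e}
∂A     = {e}

interior: largest open inside A is {b} (from {}, {b})
cl via duality: int({d,e,a}) = {d,a}, so X∖{d,a} = {b,e}
cl∖int = {e}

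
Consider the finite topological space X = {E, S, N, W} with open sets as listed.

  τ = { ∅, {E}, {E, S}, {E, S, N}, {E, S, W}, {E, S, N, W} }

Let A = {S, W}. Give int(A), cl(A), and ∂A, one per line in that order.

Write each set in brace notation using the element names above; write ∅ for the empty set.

U open, U⊆A: ∅. int(A) = ⋃ = ∅
X∖A={E, N}, int(X∖A)={E}, hence cl(A)={S, N, W}
∂A: remove int from cl → {S, N, W}

int(A) = ∅
cl(A)  = {S, N, W}
∂A     = {S, N, W}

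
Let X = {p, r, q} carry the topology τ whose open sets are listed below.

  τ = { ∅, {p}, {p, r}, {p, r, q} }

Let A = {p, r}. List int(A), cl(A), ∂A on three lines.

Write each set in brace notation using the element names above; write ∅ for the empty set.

open subsets of A: ∅, {p}, {p, r}; so int(A) = {p, r}
closure: X∖int(X∖A) = X∖∅ = {p, r, q}
∂A = {p, r, q} minus {p, r} = {q}

int(A) = {p, r}
cl(A)  = {p, r, q}
∂A     = {q}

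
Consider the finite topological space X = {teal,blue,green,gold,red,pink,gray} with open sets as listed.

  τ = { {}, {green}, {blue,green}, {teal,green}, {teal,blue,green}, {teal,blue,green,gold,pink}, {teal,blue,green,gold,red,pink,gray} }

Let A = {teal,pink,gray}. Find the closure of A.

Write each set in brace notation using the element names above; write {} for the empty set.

{teal,gold,red,pink,gray}

cl via duality: int({blue,green,gold,red}) = {blue,green}, so X∖{blue,green} = {teal,gold,red,pink,gray}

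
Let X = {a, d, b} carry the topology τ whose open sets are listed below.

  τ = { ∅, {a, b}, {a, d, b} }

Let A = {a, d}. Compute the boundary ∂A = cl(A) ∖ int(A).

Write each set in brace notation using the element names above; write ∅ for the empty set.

opens ⊆ A: ∅; union → int = ∅
complement {b}; its interior ∅; cl(A) = X∖∅ = {a, d, b}
boundary = {a, d, b} ∖ ∅ = {a, d, b}

{a, d, b}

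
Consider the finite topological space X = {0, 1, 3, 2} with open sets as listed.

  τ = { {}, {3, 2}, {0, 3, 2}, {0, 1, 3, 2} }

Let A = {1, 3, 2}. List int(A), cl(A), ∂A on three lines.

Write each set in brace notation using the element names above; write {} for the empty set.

int(A) = {3, 2}
cl(A)  = {0, 1, 3, 2}
∂A     = {0, 1}

interior: largest open inside A is {3, 2} (from {}, {3, 2})
cl via duality: int({0}) = {}, so X∖{} = {0, 1, 3, 2}
cl∖int = {0, 1}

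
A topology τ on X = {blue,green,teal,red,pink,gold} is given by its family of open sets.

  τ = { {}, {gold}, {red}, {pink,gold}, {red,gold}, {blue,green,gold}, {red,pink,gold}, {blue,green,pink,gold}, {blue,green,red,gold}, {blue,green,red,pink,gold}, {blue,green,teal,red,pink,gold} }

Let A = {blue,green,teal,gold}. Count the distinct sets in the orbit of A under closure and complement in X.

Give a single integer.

8

cl via duality: int({red,pink}) = {red}, so X∖{red} = {blue,green,teal,pink,gold}
Write k for closure, c for complement:
  1. A     = {blue,green,teal,gold}
  2. kA    = {blue,green,teal,pink,gold}
  3. cA    = {red,pink}
  4. ckA   = {red}
  5. kcA   = {teal,red,pink}
  6. kckA  = {teal,red}
  7. ckcA  = {blue,green,gold}
  8. ckckA = {blue,green,pink,gold}
applying k or c yields no new set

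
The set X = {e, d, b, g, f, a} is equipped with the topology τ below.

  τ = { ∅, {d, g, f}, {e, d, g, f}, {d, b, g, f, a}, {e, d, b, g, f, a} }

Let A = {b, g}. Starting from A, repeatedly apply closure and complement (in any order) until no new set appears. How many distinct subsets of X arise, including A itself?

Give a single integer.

X∖A={e, d, f, a}, int(X∖A)=∅, hence cl(A)={e, d, b, g, f, a}
Orbit (k=closure, c=complement):
  1. A     = {b, g}
  2. kA    = {e, d, b, g, f, a}
  3. cA    = {e, d, f, a}
  4. ckA   = ∅
(closed under both — stop)

4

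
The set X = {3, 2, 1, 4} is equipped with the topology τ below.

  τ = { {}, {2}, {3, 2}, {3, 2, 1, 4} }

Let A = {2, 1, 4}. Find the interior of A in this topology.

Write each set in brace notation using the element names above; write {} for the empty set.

opens ⊆ A: {}, {2}; union → int = {2}

{2}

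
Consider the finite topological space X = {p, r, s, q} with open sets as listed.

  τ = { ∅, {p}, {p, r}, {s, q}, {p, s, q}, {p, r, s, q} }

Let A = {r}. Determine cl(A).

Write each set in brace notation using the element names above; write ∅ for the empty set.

{r}

X∖A={p, s, q}, int(X∖A)={p, s, q}, hence cl(A)={r}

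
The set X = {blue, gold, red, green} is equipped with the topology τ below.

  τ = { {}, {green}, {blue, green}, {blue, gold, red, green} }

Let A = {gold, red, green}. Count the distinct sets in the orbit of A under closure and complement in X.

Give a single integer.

complement {blue}; its interior {}; cl(A) = X∖{} = {blue, gold, red, green}
With k = closure, c = complement:
  1. A     = {gold, red, green}
  2. kA    = {blue, gold, red, green}
  3. cA    = {blue}
  4. ckA   = {}
  5. kcA   = {blue, gold, red}
  6. ckcA  = {green}
k, c of each give nothing new

6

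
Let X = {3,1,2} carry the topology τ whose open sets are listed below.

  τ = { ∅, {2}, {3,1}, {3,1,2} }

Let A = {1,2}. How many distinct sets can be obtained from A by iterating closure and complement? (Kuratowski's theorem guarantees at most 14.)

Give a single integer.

cl via duality: int({3}) = ∅, so X∖∅ = {3,1,2}
Write k for closure, c for complement:
  1. A     = {1,2}
  2. kA    = {3,1,2}
  3. cA    = {3}
  4. ckA   = ∅
  5. kcA   = {3,1}
  6. ckcA  = {2}
applying k or c yields no new set

6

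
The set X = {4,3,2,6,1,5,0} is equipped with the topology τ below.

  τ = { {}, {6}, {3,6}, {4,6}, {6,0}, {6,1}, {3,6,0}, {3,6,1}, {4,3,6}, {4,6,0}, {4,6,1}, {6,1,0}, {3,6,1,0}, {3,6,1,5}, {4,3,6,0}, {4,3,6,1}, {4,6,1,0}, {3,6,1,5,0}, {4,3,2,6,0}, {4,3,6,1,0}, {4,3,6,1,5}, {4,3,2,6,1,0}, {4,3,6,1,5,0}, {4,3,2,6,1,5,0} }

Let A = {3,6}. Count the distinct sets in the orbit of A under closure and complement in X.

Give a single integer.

4

closure: X∖int(X∖A) = X∖{} = {4,3,2,6,1,5,0}
Let k=closure and c=complement:
  1. A     = {3,6}
  2. kA    = {4,3,2,6,1,5,0}
  3. cA    = {4,2,1,5,0}
  4. ckA   = {}
— saturated at 4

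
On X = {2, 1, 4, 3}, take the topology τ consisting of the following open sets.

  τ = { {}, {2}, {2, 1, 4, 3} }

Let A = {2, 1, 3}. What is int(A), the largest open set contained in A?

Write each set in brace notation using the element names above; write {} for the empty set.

{2}

opens ⊆ A: {}, {2}; union → int = {2}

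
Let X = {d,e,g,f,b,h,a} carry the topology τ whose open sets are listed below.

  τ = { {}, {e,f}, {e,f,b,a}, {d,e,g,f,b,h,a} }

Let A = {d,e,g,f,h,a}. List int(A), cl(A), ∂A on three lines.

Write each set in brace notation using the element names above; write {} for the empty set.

int(A) = {e,f}
cl(A)  = {d,e,g,f,b,h,a}
∂A     = {d,g,b,h,a}

interior: largest open inside A is {e,f} (from {}, {e,f})
cl via duality: int({b}) = {}, so X∖{} = {d,e,g,f,b,h,a}
cl∖int = {d,g,b,h,a}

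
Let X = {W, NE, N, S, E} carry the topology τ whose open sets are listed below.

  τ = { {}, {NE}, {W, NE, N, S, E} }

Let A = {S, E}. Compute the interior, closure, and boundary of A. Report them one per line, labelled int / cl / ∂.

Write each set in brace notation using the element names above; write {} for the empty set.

int(A) = {}
cl(A)  = {W, N, S, E}
∂A     = {W, N, S, E}

U open, U⊆A: {}. int(A) = ⋃ = {}
X∖A={W, NE, N}, int(X∖A)={NE}, hence cl(A)={W, N, S, E}
∂A: remove int from cl → {W, N, S, E}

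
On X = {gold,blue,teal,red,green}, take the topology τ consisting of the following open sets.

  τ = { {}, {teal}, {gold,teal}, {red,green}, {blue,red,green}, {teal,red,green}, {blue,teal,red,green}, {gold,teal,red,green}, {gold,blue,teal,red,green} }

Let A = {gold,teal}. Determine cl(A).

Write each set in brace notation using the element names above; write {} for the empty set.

{gold,teal}

closure: X∖int(X∖A) = X∖{blue,red,green} = {gold,teal}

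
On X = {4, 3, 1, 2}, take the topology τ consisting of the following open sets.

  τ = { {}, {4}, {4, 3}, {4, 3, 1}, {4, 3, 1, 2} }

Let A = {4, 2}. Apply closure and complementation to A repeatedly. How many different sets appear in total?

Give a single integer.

6

cl via duality: int({3, 1}) = {}, so X∖{} = {4, 3, 1, 2}
Write k for closure, c for complement:
  1. A     = {4, 2}
  2. kA    = {4, 3, 1, 2}
  3. cA    = {3, 1}
  4. ckA   = {}
  5. kcA   = {3, 1, 2}
  6. ckcA  = {4}
applying k or c yields no new set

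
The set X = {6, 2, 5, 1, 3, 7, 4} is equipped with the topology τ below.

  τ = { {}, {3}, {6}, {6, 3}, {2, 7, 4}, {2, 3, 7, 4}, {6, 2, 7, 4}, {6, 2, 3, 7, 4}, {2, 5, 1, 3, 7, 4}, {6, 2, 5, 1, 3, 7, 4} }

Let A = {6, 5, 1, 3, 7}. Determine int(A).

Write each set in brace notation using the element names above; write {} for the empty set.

opens ⊆ A: {}, {6}, {3}, {6, 3}; union → int = {6, 3}

{6, 3}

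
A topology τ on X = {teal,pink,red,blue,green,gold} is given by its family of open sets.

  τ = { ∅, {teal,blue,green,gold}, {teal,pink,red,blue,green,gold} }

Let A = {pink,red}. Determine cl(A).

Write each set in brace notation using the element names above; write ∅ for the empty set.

{pink,red}

X∖A={teal,blue,green,gold}, int(X∖A)={teal,blue,green,gold}, hence cl(A)={pink,red}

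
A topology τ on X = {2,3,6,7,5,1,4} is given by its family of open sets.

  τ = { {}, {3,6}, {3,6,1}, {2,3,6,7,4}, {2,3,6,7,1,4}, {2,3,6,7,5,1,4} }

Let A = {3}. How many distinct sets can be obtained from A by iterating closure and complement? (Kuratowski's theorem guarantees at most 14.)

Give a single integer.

4

X∖A={2,6,7,5,1,4}, int(X∖A)={}, hence cl(A)={2,3,6,7,5,1,4}
Orbit (k=closure, c=complement):
  1. A     = {3}
  2. kA    = {2,3,6,7,5,1,4}
  3. cA    = {2,6,7,5,1,4}
  4. ckA   = {}
(closed under both — stop)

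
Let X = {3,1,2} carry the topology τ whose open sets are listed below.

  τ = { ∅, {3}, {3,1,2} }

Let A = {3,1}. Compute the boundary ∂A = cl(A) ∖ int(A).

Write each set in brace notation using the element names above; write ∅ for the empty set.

open subsets of A: ∅, {3}; so int(A) = {3}
closure: X∖int(X∖A) = X∖∅ = {3,1,2}
∂A = {3,1,2} minus {3} = {1,2}

{1,2}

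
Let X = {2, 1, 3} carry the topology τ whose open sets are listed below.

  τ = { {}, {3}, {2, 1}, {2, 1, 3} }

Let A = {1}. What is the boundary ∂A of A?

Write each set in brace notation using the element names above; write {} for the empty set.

{2, 1}

open subsets of A: {}; so int(A) = {}
closure: X∖int(X∖A) = X∖{3} = {2, 1}
∂A = {2, 1} minus {} = {2, 1}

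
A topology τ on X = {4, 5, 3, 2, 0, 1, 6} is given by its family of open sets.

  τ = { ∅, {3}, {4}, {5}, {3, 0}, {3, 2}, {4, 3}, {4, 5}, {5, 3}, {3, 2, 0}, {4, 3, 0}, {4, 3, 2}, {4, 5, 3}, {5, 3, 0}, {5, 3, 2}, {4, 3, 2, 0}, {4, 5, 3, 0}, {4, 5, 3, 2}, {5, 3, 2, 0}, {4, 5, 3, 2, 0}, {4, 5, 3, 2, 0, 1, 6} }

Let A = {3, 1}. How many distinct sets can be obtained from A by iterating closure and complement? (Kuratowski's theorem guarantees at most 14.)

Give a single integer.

complement {4, 5, 2, 0, 6}; its interior {4, 5}; cl(A) = X∖{4, 5} = {3, 2, 0, 1, 6}
With k = closure, c = complement:
  1. A     = {3, 1}
  2. kA    = {3, 2, 0, 1, 6}
  3. cA    = {4, 5, 2, 0, 6}
  4. ckA   = {4, 5}
  5. kcA   = {4, 5, 2, 0, 1, 6}
  6. kckA  = {4, 5, 1, 6}
  7. ckcA  = {3}
  8. ckckA = {3, 2, 0}
k, c of each give nothing new

8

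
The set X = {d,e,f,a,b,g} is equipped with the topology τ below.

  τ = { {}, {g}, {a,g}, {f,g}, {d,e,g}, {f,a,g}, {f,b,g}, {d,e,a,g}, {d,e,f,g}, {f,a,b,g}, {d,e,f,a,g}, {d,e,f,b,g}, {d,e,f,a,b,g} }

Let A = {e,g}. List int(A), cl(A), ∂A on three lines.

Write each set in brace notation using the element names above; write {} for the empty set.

interior: largest open inside A is {g} (from {}, {g})
cl via duality: int({d,f,a,b}) = {}, so X∖{} = {d,e,f,a,b,g}
cl∖int = {d,e,f,a,b}

int(A) = {g}
cl(A)  = {d,e,f,a,b,g}
∂A     = {d,e,f,a,b}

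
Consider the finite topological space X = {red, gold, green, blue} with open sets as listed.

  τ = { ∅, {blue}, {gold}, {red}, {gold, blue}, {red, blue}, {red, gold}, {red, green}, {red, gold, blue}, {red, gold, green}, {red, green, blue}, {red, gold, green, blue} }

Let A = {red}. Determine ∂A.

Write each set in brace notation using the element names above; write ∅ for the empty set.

open subsets of A: ∅, {red}; so int(A) = {red}
closure: X∖int(X∖A) = X∖{gold, blue} = {red, green}
∂A = {red, green} minus {red} = {green}

{green}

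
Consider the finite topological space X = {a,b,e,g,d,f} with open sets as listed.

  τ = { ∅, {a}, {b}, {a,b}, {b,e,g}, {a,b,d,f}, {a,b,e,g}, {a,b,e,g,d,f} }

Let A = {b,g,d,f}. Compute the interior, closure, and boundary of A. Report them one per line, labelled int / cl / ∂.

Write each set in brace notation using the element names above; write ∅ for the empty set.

open subsets of A: ∅, {b}; so int(A) = {b}
closure: X∖int(X∖A) = X∖{a} = {b,e,g,d,f}
∂A = {b,e,g,d,f} minus {b} = {e,g,d,f}

int(A) = {b}
cl(A)  = {b,e,g,d,f}
∂A     = {e,g,d,f}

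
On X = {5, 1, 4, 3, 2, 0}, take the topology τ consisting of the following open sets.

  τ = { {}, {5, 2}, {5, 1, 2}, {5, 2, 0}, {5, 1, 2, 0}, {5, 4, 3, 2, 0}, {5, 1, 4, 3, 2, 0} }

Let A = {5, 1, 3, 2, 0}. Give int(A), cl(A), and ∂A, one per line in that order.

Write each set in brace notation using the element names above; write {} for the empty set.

int(A) = {5, 1, 2, 0}
cl(A)  = {5, 1, 4, 3, 2, 0}
∂A     = {4, 3}

interior: largest open inside A is {5, 1, 2, 0} (from {}, {5, 2}, {5, 2, 0}, {5, 1, 2}, {5, 1, 2, 0})
cl via duality: int({4}) = {}, so X∖{} = {5, 1, 4, 3, 2, 0}
cl∖int = {4, 3}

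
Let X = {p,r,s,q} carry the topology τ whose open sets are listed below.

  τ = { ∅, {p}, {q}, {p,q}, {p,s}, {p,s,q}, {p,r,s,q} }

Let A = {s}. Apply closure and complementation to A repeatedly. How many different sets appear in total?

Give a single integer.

complement {p,r,q}; its interior {p,q}; cl(A) = X∖{p,q} = {r,s}
With k = closure, c = complement:
  1. A     = {s}
  2. kA    = {r,s}
  3. cA    = {p,r,q}
  4. ckA   = {p,q}
  5. kcA   = {p,r,s,q}
  6. ckcA  = ∅
k, c of each give nothing new

6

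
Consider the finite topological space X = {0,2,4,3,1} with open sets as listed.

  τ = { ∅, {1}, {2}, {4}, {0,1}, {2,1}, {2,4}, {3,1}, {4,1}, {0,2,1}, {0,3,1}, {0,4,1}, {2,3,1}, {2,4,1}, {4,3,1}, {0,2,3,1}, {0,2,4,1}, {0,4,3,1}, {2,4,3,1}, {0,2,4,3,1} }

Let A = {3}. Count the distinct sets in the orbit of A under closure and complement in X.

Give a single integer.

cl via duality: int({0,2,4,1}) = {0,2,4,1}, so X∖{0,2,4,1} = {3}
Write k for closure, c for complement:
  1. A     = {3}
  2. cA    = {0,2,4,1}
  3. kcA   = {0,2,4,3,1}
  4. ckcA  = ∅
applying k or c yields no new set

4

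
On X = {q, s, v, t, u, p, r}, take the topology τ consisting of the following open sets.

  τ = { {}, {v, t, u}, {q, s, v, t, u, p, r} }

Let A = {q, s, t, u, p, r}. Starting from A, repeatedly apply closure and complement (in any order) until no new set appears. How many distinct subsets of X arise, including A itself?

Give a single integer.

X∖A={v}, int(X∖A)={}, hence cl(A)={q, s, v, t, u, p, r}
Orbit (k=closure, c=complement):
  1. A     = {q, s, t, u, p, r}
  2. kA    = {q, s, v, t, u, p, r}
  3. cA    = {v}
  4. ckA   = {}
(closed under both — stop)

4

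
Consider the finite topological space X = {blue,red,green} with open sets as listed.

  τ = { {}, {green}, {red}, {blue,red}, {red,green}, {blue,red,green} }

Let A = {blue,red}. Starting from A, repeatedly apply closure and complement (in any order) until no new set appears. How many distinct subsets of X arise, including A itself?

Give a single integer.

2

X∖A={green}, int(X∖A)={green}, hence cl(A)={blue,red}
Orbit (k=closure, c=complement):
  1. A     = {blue,red}
  2. cA    = {green}
(closed under both — stop)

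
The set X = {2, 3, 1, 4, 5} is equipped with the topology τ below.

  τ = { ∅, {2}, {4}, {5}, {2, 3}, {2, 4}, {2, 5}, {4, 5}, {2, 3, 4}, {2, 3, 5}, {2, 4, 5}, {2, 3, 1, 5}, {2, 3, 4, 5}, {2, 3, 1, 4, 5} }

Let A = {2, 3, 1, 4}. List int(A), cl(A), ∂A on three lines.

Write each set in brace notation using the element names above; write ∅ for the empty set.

U open, U⊆A: ∅, {4}, {2}, {2, 4}, {2, 3}, {2, 3, 4}. int(A) = ⋃ = {2, 3, 4}
X∖A={5}, int(X∖A)={5}, hence cl(A)={2, 3, 1, 4}
∂A: remove int from cl → {1}

int(A) = {2, 3, 4}
cl(A)  = {2, 3, 1, 4}
∂A     = {1}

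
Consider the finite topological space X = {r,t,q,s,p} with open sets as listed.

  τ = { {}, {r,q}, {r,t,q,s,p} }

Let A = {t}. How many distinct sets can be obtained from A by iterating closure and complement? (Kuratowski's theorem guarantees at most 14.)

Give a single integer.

6

cl via duality: int({r,q,s,p}) = {r,q}, so X∖{r,q} = {t,s,p}
Write k for closure, c for complement:
  1. A     = {t}
  2. kA    = {t,s,p}
  3. cA    = {r,q,s,p}
  4. ckA   = {r,q}
  5. kcA   = {r,t,q,s,p}
  6. ckcA  = {}
applying k or c yields no new set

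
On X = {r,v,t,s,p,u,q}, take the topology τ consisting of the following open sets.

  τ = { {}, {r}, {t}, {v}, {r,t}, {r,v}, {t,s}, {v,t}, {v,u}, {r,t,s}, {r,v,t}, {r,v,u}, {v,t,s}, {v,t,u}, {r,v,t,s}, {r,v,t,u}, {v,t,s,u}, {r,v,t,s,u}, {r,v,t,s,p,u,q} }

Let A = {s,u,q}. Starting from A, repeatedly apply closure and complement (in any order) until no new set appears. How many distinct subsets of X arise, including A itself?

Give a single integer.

complement {r,v,t,p}; its interior {r,v,t}; cl(A) = X∖{r,v,t} = {s,p,u,q}
With k = closure, c = complement:
  1. A     = {s,u,q}
  2. kA    = {s,p,u,q}
  3. cA    = {r,v,t,p}
  4. ckA   = {r,v,t}
  5. kcA   = {r,v,t,s,p,u,q}
  6. ckcA  = {}
k, c of each give nothing new

6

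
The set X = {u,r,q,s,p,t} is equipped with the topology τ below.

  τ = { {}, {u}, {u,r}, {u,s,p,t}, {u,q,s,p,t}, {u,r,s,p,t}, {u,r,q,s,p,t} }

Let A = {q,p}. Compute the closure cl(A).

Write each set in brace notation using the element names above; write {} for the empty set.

{q,s,p,t}

complement {u,r,s,t}; its interior {u,r}; cl(A) = X∖{u,r} = {q,s,p,t}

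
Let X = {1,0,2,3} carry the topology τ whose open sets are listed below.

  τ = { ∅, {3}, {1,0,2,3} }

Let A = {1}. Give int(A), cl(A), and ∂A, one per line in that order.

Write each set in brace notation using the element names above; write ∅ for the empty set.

U open, U⊆A: ∅. int(A) = ⋃ = ∅
X∖A={0,2,3}, int(X∖A)={3}, hence cl(A)={1,0,2}
∂A: remove int from cl → {1,0,2}

int(A) = ∅
cl(A)  = {1,0,2}
∂A     = {1,0,2}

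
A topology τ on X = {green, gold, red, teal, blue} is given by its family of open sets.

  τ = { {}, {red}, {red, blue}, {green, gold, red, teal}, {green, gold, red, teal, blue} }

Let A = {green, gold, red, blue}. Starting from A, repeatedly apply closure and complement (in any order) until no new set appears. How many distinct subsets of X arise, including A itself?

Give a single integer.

X∖A={teal}, int(X∖A)={}, hence cl(A)={green, gold, red, teal, blue}
Orbit (k=closure, c=complement):
  1. A     = {green, gold, red, blue}
  2. kA    = {green, gold, red, teal, blue}
  3. cA    = {teal}
  4. ckA   = {}
  5. kcA   = {green, gold, teal}
  6. ckcA  = {red, blue}
(closed under both — stop)

6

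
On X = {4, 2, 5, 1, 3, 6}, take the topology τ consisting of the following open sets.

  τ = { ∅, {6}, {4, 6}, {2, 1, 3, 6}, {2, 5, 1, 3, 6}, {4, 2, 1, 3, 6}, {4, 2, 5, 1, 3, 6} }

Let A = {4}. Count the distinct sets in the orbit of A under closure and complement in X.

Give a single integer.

closure: X∖int(X∖A) = X∖{2, 5, 1, 3, 6} = {4}
Let k=closure and c=complement:
  1. A     = {4}
  2. cA    = {2, 5, 1, 3, 6}
  3. kcA   = {4, 2, 5, 1, 3, 6}
  4. ckcA  = ∅
— saturated at 4

4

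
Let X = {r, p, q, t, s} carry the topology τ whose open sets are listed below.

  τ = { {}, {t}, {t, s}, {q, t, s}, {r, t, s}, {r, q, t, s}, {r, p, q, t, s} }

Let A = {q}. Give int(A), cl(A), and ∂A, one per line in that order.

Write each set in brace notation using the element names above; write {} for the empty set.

opens ⊆ A: {}; union → int = {}
complement {r, p, t, s}; its interior {r, t, s}; cl(A) = X∖{r, t, s} = {p, q}
boundary = {p, q} ∖ {} = {p, q}

int(A) = {}
cl(A)  = {p, q}
∂A     = {p, q}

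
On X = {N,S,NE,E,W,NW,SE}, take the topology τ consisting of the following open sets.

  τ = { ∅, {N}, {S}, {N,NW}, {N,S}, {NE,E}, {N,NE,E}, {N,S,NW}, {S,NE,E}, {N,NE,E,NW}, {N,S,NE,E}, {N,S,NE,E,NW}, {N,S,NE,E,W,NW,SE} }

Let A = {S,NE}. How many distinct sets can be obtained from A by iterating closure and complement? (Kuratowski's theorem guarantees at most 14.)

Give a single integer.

X∖A={N,E,W,NW,SE}, int(X∖A)={N,NW}, hence cl(A)={S,NE,E,W,SE}
Orbit (k=closure, c=complement):
  1. A     = {S,NE}
  2. kA    = {S,NE,E,W,SE}
  3. cA    = {N,E,W,NW,SE}
  4. ckA   = {N,NW}
  5. kcA   = {N,NE,E,W,NW,SE}
  6. kckA  = {N,W,NW,SE}
  7. ckcA  = {S}
  8. ckckA = {S,NE,E}
  9. kckcA = {S,W,SE}
  10. ckckcA = {N,NE,E,NW}
(closed under both — stop)

10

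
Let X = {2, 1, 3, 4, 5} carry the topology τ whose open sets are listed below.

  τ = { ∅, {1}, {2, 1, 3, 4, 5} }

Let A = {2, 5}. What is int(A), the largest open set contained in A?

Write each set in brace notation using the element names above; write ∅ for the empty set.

∅

opens ⊆ A: ∅; union → int = ∅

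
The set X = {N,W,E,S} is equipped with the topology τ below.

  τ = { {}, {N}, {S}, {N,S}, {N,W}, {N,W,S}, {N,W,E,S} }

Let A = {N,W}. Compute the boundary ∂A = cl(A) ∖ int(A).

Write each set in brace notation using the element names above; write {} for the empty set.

{E}

opens ⊆ A: {}, {N}, {N,W}; union → int = {N,W}
complement {E,S}; its interior {S}; cl(A) = X∖{S} = {N,W,E}
boundary = {N,W,E} ∖ {N,W} = {E}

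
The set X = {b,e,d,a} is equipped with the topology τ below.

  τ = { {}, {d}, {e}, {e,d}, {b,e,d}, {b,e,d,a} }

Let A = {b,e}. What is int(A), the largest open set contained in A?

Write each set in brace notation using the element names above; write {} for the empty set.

open subsets of A: {}, {e}; so int(A) = {e}

{e}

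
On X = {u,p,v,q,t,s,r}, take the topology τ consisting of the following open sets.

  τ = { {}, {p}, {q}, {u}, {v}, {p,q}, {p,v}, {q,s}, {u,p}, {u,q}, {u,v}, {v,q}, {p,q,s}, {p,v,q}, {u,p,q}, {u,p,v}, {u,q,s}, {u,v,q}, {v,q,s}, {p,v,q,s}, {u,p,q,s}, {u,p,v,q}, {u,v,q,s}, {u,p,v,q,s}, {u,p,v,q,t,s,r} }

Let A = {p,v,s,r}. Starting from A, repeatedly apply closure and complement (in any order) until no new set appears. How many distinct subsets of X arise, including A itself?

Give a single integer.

X∖A={u,q,t}, int(X∖A)={u,q}, hence cl(A)={p,v,t,s,r}
Orbit (k=closure, c=complement):
  1. A     = {p,v,s,r}
  2. kA    = {p,v,t,s,r}
  3. cA    = {u,q,t}
  4. ckA   = {u,q}
  5. kcA   = {u,q,t,s,r}
  6. ckcA  = {p,v}
  7. kckcA = {p,v,t,r}
  8. ckckcA = {u,q,s}
(closed under both — stop)

8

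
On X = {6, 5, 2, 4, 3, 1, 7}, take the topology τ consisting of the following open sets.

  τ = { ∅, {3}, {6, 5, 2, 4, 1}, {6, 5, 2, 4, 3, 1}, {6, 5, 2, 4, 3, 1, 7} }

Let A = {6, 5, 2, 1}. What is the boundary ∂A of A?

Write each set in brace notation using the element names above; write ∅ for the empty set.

opens ⊆ A: ∅; union → int = ∅
complement {4, 3, 7}; its interior {3}; cl(A) = X∖{3} = {6, 5, 2, 4, 1, 7}
boundary = {6, 5, 2, 4, 1, 7} ∖ ∅ = {6, 5, 2, 4, 1, 7}

{6, 5, 2, 4, 1, 7}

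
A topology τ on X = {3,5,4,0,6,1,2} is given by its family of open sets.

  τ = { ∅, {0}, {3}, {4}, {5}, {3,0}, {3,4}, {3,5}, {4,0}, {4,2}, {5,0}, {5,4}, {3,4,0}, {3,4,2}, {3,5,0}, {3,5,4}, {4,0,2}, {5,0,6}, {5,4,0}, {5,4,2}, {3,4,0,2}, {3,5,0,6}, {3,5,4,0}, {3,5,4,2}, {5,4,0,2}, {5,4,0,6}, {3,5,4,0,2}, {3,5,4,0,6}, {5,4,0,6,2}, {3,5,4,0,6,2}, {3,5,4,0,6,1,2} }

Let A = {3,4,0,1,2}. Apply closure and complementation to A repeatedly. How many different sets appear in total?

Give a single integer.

complement {5,6}; its interior {5}; cl(A) = X∖{5} = {3,4,0,6,1,2}
With k = closure, c = complement:
  1. A     = {3,4,0,1,2}
  2. kA    = {3,4,0,6,1,2}
  3. cA    = {5,6}
  4. ckA   = {5}
  5. kcA   = {5,6,1}
  6. ckcA  = {3,4,0,2}
k, c of each give nothing new

6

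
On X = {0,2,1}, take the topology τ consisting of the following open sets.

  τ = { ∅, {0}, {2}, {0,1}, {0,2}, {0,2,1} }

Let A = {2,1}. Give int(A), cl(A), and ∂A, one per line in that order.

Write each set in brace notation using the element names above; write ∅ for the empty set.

U open, U⊆A: ∅, {2}. int(A) = ⋃ = {2}
X∖A={0}, int(X∖A)={0}, hence cl(A)={2,1}
∂A: remove int from cl → {1}

int(A) = {2}
cl(A)  = {2,1}
∂A     = {1}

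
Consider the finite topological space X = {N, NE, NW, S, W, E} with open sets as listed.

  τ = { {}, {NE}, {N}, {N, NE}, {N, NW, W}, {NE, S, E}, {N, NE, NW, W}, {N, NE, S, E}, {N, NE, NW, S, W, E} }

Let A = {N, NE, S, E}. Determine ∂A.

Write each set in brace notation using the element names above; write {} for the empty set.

{NW, W}

open subsets of A: {}, {N}, {NE}, {N, NE}, {NE, S, E}, {N, NE, S, E}; so int(A) = {N, NE, S, E}
closure: X∖int(X∖A) = X∖{} = {N, NE, NW, S, W, E}
∂A = {N, NE, NW, S, W, E} minus {N, NE, S, E} = {NW, W}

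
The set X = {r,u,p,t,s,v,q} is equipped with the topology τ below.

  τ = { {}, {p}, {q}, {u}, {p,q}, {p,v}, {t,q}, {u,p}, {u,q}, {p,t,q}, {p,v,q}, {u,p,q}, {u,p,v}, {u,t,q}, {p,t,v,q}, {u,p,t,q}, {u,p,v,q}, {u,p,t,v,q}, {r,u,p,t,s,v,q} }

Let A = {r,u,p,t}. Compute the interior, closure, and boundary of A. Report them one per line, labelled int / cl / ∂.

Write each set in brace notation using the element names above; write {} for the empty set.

int(A) = {u,p}
cl(A)  = {r,u,p,t,s,v}
∂A     = {r,t,s,v}

open subsets of A: {}, {p}, {u}, {u,p}; so int(A) = {u,p}
closure: X∖int(X∖A) = X∖{q} = {r,u,p,t,s,v}
∂A = {r,u,p,t,s,v} minus {u,p} = {r,t,s,v}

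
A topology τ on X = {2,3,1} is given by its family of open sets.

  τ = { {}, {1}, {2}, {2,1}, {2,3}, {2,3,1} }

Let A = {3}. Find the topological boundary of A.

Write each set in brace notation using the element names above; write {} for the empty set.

{3}

open subsets of A: {}; so int(A) = {}
closure: X∖int(X∖A) = X∖{2,1} = {3}
∂A = {3} minus {} = {3}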